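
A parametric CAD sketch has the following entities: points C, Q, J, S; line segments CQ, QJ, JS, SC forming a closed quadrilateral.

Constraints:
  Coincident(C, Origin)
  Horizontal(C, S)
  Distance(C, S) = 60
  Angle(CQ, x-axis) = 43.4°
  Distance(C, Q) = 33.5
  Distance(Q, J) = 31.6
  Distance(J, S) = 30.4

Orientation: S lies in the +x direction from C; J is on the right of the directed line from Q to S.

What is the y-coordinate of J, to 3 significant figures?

-7.94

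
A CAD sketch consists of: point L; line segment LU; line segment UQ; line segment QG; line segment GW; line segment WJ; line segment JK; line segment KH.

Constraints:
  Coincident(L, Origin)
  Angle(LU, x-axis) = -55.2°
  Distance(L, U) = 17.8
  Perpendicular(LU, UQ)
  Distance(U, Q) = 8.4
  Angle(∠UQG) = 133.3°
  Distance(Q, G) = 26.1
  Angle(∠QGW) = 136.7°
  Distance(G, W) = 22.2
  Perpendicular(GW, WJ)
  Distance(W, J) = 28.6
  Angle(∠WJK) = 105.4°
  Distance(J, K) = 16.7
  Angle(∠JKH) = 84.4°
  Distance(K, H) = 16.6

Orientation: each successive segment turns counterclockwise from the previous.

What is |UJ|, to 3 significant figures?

41.3

L is at the origin; LU runs at -55.2° with length 17.8, so U = (10.2, -14.6). LU ⟂ UQ, so UQ runs at 34.8°; with |UQ| = 8.4, Q = (17.1, -9.82). ∠UQG = 133.3° gives QG at 81.5° from the x-axis; with |QG| = 26.1, G = (20.9, 16.0). ∠QGW = 136.7° gives GW at 125° from the x-axis; with |GW| = 22.2, W = (8.24, 34.2). GW is perpendicular to WJ, so WJ runs at -145°; with |WJ| = 28.6, J = (-15.2, 17.9). Then |UJ| = |J − U| = 41.3.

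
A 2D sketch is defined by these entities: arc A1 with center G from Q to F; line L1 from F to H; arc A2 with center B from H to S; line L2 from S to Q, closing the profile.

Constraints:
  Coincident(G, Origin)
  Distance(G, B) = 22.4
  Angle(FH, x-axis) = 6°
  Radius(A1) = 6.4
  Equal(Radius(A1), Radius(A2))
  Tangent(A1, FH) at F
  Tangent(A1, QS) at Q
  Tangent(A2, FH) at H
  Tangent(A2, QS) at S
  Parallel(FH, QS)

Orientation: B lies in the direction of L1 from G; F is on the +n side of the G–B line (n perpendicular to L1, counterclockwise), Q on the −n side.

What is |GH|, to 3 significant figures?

23.3

The slot axis is L1's direction at 6.0°, so u = (cos 6.0°, sin 6.0°) = (0.995, 0.105) and n = (−sin 6.0°, cos 6.0°) = (-0.105, 0.995). G is at the origin and B lies 22.4 along u from G, so B = 22.4·u = (22.3, 2.34). Tangency of A1 to both parallel lines with radius 6.4 puts F and Q at G ± 6.4·n: F = (-0.669, 6.36), Q = (0.669, -6.36). Equal radii place H and S the same way about B: H = B + 6.4·n = (21.6, 8.71), S = B − 6.4·n = (22.9, -4.02). Then |GH| = |H − G| = 23.3.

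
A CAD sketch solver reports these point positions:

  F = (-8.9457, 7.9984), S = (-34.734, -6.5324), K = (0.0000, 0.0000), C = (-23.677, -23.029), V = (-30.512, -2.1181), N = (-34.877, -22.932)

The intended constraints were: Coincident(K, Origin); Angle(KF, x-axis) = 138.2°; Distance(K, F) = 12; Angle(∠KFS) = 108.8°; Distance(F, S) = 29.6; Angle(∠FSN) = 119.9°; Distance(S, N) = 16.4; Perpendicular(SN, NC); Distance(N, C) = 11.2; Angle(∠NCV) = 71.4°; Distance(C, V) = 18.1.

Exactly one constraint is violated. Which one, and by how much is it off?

Distance(C, V) = 18.1 — off by 3.90.

K = (0.00, 0.00) ✓; KF at 138.2° ✓; |KF| = 12.00 ✓; ∠KFS = 108.8° ✓; |FS| = 29.60 ✓; ∠FSN = 119.9° ✓; |SN| = 16.40 ✓; ∠(SN, NC) = 90.00° ✓; |NC| = 11.20 ✓; ∠NCV = 71.40° ✓; |CV| = 22.00 ✗.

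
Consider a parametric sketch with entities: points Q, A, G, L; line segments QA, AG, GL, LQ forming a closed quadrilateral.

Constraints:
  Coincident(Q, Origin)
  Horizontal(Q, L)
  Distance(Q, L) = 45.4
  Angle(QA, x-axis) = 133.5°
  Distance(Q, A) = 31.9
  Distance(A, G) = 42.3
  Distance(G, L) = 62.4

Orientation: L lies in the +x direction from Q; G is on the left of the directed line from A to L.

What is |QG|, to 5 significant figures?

52.097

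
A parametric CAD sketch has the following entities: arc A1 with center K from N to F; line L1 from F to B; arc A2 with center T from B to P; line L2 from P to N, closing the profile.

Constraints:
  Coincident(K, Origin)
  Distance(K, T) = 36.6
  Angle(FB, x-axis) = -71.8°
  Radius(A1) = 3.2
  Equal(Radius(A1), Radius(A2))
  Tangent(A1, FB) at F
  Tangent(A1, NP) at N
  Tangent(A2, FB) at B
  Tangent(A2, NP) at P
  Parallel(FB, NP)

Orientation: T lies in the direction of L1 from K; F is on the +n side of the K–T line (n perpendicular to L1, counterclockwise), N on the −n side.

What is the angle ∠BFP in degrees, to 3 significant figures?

9.92°

The slot axis is L1's direction at -71.8°, so u = (cos -71.8°, sin -71.8°) = (0.312, -0.950) and n = (−sin -71.8°, cos -71.8°) = (0.950, 0.312). K is at the origin and T lies 36.6 along u from K, so T = 36.6·u = (11.4, -34.8). Tangency of A1 to both parallel lines with radius 3.2 puts F and N at K ± 3.2·n: F = (3.04, 0.999), N = (-3.04, -0.999). Equal radii place B and P the same way about T: B = T + 3.2·n = (14.5, -33.8), P = T − 3.2·n = (8.39, -35.8). Then cos ∠BFP = FB·FP / (|FB||FP|), giving 9.92°.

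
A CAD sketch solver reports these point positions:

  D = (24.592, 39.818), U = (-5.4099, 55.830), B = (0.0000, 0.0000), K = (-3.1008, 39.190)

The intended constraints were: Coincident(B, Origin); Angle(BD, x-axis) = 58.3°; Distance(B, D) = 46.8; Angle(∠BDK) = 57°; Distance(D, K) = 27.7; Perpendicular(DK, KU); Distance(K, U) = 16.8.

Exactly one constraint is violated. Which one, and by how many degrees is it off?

Perpendicular(DK, KU) — off by 6.60°.

B = (0.00, 0.00) ✓; BD at 58.30° ✓; |BD| = 46.80 ✓; ∠BDK = 57.00° ✓; |DK| = 27.70 ✓; ∠(DK, KU) = 83.40° ✗; |KU| = 16.80 ✓.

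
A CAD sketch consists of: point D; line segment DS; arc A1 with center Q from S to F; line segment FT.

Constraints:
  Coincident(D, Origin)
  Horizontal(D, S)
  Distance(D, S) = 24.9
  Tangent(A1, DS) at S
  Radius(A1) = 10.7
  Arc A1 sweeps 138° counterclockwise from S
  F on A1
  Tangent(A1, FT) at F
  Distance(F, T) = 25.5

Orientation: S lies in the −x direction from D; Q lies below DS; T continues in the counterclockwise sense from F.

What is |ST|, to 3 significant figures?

37.6

On A1, S sits at bearing 90° from Q; a 138° counterclockwise sweep puts F at bearing 228°, so F = Q + 10.7·(cos 228°, sin 228°) = (-32.1, -18.7). The tangent condition forces QF to be normal to FT, so FT runs along (−sin 228°, cos 228°); with |FT| = 25.5, T = (-13.1, -35.7). Then |ST| = |T − S| = 37.6.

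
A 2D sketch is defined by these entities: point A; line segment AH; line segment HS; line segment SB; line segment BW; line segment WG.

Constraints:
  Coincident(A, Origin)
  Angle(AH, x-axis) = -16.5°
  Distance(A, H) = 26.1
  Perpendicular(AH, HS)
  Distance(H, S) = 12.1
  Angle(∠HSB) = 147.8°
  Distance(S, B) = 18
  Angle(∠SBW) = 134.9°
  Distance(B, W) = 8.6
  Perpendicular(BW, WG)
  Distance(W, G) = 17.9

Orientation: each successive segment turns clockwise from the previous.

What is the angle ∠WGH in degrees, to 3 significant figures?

106°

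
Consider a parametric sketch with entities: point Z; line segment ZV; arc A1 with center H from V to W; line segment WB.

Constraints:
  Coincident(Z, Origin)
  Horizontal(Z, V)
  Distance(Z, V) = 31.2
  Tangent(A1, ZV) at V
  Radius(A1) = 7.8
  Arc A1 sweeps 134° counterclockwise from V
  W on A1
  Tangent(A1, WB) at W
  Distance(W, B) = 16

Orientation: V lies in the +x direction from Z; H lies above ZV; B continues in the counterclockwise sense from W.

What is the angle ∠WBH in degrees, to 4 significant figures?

25.99°

Z is at the origin; Z and V share the same y with |ZV| = 31.2 and V on the +x side, so V = (31.20, 0.000). A1 meets ZV tangentially, so HV is at right angles to ZV, so H = V + (0, 7.8) = (31.20, 7.800). On A1, V sits at bearing -90° from H; a 134° counterclockwise sweep puts W at bearing 44°, so W = H + 7.8·(cos 44°, sin 44°) = (36.81, 13.22). The tangent condition forces HW to be normal to WB, so WB runs along (−sin 44°, cos 44°); with |WB| = 16.0, B = (25.70, 24.73). Then cos ∠WBH = BW·BH / (|BW||BH|), giving 25.99°.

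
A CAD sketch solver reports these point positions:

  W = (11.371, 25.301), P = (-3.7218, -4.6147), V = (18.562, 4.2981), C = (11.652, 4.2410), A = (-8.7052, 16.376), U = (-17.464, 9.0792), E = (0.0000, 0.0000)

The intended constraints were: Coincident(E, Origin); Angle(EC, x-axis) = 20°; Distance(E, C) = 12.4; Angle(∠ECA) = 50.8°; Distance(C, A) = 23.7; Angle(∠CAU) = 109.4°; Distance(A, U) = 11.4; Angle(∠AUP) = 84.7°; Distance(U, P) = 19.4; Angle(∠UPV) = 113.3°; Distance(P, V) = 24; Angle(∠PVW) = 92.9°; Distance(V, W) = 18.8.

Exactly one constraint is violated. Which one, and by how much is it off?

Distance(V, W) = 18.8 — off by 3.40.

E = (0.00, 0.00) ✓; EC at 20.00° ✓; |EC| = 12.40 ✓; ∠ECA = 50.80° ✓; |CA| = 23.70 ✓; ∠CAU = 109.4° ✓; |AU| = 11.40 ✓; ∠AUP = 84.70° ✓; |UP| = 19.40 ✓; ∠UPV = 113.3° ✓; |PV| = 24.00 ✓; ∠PVW = 92.90° ✓; |VW| = 22.20 ✗.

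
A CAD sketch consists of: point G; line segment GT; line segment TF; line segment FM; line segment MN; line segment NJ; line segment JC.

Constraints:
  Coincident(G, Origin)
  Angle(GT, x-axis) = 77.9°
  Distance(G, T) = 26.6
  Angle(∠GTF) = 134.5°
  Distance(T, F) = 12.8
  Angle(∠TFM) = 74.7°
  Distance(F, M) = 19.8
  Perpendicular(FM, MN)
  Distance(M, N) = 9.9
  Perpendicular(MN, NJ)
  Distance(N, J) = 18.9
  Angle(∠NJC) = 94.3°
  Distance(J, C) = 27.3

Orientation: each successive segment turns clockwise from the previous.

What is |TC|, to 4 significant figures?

30.01

G is at the origin; GT runs at 77.9° with length 26.6, so T = (5.576, 26.01). ∠GTF = 134.5° gives TF at 32.40° from the x-axis; with |TF| = 12.8, F = (16.38, 32.87). ∠TFM = 74.7° gives FM at -72.90° from the x-axis; with |FM| = 19.8, M = (22.21, 13.94). FM ⟂ MN, so MN runs at -162.9°; with |MN| = 9.9, N = (12.74, 11.03). MN is perpendicular to NJ, so NJ runs at 107.1°; with |NJ| = 18.9, J = (7.186, 29.10). ∠NJC = 94.3° gives JC at 21.40° from the x-axis; with |JC| = 27.3, C = (32.60, 39.06). Then |TC| = |C − T| = 30.01.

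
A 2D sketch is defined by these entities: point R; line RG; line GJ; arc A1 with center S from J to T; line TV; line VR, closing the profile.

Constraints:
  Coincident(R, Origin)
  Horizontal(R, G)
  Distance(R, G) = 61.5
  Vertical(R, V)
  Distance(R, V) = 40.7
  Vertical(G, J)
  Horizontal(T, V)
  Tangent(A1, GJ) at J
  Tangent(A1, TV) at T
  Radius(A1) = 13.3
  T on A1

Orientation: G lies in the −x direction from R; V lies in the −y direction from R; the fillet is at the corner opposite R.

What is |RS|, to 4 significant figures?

55.44

R is at the origin; RG is horizontal with |RG| = 61.5 and G on the −x side, so G = (-61.50, 0.000). RV is vertical with |RV| = 40.7 and V on the −y side, so V = (0.000, -40.70). The virtual corner opposite R is at (-61.50, -40.70). A1 meets GJ tangentially, so SJ is at right angles to GJ and since A1 is tangent to TV there, ST ⟂ TV, with radius 13.3, so the center S sits 13.3 in from both sides at S = (-48.20, -27.40). Then |RS| = |S − R| = 55.44.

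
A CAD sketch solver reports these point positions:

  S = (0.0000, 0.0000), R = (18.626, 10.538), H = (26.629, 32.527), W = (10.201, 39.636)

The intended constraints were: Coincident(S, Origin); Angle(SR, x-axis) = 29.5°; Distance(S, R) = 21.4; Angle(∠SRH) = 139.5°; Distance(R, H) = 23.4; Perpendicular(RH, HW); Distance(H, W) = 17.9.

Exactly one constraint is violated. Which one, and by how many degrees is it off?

Perpendicular(RH, HW) — off by 3.40°.

S = (0.00, 0.00) ✓; SR at 29.50° ✓; |SR| = 21.40 ✓; ∠SRH = 139.5° ✓; |RH| = 23.40 ✓; ∠(RH, HW) = 86.60° ✗; |HW| = 17.90 ✓.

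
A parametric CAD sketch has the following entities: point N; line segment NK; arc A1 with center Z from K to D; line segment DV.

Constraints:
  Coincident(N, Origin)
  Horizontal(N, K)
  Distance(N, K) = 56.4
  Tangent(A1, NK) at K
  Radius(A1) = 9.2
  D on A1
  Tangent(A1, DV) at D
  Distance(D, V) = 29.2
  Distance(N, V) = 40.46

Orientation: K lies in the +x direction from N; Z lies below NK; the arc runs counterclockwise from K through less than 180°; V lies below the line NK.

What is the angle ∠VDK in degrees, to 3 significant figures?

154°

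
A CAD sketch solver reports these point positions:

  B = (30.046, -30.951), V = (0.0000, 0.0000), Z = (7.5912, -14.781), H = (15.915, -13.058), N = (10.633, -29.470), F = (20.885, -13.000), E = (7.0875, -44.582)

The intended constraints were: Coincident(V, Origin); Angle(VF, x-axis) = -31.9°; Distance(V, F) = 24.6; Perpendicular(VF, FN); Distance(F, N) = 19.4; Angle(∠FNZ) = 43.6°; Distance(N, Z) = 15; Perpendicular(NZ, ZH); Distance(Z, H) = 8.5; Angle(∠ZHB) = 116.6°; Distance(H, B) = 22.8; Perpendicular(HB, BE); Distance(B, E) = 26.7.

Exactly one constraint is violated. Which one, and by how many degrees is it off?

Perpendicular(HB, BE) — off by 7.60°.

V = (0.00, 0.00) ✓; VF at -31.90° ✓; |VF| = 24.60 ✓; ∠(VF, FN) = 90.00° ✓; |FN| = 19.40 ✓; ∠FNZ = 43.60° ✓; |NZ| = 15.00 ✓; ∠(NZ, ZH) = 90.00° ✓; |ZH| = 8.500 ✓; ∠ZHB = 116.6° ✓; |HB| = 22.80 ✓; ∠(HB, BE) = 97.60° ✗; |BE| = 26.70 ✓.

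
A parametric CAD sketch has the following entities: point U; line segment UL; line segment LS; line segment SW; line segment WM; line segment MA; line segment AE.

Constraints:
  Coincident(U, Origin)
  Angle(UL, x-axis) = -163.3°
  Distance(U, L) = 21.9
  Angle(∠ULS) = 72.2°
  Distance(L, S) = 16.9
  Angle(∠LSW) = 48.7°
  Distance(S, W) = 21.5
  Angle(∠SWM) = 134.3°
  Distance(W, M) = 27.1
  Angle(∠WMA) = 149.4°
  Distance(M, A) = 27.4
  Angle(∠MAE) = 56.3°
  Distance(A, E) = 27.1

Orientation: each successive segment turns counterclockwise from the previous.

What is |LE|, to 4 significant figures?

26.16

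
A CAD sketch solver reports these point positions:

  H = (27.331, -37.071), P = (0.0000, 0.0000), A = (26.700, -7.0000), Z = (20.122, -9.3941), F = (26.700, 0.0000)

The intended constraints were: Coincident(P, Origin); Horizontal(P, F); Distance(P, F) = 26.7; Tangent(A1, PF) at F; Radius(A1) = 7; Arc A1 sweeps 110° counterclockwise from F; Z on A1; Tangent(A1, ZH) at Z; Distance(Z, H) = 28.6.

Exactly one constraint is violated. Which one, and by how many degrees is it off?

Tangent(A1, ZH) at Z — off by 5.40°.

P = (0.00, 0.00) ✓; P.y = 0.00, F.y = 0.00 ✓; |PF| = 26.70 ✓; ∠(AF, FP) = 90.00° ✓; |AF| = 7.000 ✓; bearing(A→Z) − bearing(A→F) = 110.0° ✓; |AZ| = 7.000 ✓; ∠(AZ, ZH) = 95.40° ✗; |ZH| = 28.60 ✓.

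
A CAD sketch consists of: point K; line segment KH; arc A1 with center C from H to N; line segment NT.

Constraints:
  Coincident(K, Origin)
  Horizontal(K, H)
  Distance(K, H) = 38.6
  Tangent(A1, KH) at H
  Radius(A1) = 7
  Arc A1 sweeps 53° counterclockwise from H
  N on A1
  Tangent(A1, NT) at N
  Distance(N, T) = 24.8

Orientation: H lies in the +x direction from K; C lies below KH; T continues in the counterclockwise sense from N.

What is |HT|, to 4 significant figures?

30.52

K is at the origin; K and H share the same y with |KH| = 38.6 and H on the +x side, so H = (38.60, 0.000). Since A1 is tangent to KH there, CH ⟂ KH, so C = H + (0, -7) = (38.60, -7.000). On A1, H sits at bearing 90° from C; a 53° counterclockwise sweep puts N at bearing 143°, so N = C + 7.0·(cos 143°, sin 143°) = (33.01, -2.787). The tangent condition forces CN to be normal to NT, so NT runs along (−sin 143°, cos 143°); with |NT| = 24.8, T = (18.08, -22.59). Then |HT| = |T − H| = 30.52.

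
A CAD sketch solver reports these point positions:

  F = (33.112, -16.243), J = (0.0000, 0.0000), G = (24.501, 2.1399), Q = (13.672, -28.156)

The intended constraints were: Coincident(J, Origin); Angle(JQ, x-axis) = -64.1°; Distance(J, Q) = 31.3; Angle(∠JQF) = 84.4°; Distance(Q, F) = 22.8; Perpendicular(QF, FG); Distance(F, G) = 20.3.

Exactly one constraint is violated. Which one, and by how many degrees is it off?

Perpendicular(QF, FG) — off by 6.40°.

J = (0.00, 0.00) ✓; JQ at -64.10° ✓; |JQ| = 31.30 ✓; ∠JQF = 84.40° ✓; |QF| = 22.80 ✓; ∠(QF, FG) = 83.60° ✗; |FG| = 20.30 ✓.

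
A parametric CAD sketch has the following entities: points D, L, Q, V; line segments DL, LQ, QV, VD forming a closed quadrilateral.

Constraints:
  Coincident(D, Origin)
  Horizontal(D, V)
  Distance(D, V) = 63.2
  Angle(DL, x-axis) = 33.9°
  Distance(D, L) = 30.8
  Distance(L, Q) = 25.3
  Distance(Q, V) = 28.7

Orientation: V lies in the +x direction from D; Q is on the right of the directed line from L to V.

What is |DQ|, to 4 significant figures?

35.73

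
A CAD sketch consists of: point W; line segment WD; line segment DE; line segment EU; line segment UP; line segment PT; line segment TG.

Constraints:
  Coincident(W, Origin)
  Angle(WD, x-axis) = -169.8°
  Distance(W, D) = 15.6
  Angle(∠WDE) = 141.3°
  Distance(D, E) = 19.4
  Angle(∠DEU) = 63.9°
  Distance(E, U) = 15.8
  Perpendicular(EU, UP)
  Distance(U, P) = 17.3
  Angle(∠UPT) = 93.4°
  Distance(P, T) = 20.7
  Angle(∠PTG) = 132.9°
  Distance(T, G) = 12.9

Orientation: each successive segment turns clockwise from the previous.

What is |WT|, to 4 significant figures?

28.07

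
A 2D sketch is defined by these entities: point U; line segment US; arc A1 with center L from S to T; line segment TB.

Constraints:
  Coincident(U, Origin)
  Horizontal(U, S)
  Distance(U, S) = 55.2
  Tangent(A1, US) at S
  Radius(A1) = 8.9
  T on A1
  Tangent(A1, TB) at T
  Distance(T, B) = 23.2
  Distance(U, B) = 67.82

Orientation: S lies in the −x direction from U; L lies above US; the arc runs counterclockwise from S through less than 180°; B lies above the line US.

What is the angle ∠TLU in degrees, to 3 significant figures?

38.9°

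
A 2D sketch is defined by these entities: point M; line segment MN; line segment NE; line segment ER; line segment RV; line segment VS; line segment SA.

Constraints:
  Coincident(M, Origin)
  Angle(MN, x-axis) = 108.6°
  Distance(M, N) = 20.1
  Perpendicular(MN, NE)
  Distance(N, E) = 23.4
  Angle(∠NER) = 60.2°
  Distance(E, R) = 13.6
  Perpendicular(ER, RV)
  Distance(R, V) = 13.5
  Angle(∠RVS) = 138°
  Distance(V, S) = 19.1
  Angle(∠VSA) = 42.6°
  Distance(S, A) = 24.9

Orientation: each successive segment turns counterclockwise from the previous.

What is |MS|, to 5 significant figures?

33.168

M is at the origin; MN runs at 108.6° with length 20.1, so N = (-6.4111, 19.050). MN ⟂ NE, so NE runs at -161.40°; with |NE| = 23.4, E = (-28.589, 11.586). ∠NER = 60.2° gives ER at -41.600° from the x-axis; with |ER| = 13.6, R = (-18.419, 2.5571). ER ⟂ RV, so RV runs at 48.400°; with |RV| = 13.5, V = (-9.4558, 12.652). ∠RVS = 138.0° gives VS at 90.400° from the x-axis; with |VS| = 19.1, S = (-9.5891, 31.752). Then |MS| = |S − M| = 33.168.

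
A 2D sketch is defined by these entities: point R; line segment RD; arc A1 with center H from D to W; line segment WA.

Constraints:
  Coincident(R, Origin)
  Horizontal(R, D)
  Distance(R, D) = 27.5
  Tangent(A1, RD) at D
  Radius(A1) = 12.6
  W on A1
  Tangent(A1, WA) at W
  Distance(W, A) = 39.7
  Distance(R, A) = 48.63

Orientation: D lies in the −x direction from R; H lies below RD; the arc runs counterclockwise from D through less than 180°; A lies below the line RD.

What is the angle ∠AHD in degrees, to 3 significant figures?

149°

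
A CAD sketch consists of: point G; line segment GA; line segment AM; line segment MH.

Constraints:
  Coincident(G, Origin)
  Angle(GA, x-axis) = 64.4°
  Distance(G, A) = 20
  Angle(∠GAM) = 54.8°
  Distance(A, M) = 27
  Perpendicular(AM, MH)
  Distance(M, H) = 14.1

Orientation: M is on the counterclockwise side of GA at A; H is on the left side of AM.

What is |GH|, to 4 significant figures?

15.63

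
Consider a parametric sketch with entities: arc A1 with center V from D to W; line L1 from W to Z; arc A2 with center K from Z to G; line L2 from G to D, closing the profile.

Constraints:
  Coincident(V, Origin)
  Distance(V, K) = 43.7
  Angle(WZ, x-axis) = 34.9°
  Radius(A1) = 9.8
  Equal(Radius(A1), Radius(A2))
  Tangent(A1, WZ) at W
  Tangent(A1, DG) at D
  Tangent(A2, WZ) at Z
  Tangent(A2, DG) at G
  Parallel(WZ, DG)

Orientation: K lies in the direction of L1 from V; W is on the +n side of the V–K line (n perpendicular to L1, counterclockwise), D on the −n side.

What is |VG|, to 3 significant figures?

44.8

The slot axis is L1's direction at 34.9°, so u = (cos 34.9°, sin 34.9°) = (0.820, 0.572) and n = (−sin 34.9°, cos 34.9°) = (-0.572, 0.820). V is at the origin and K lies 43.7 along u from V, so K = 43.7·u = (35.8, 25.0). Tangency of A1 to both parallel lines with radius 9.8 puts W and D at V ± 9.8·n: W = (-5.61, 8.04), D = (5.61, -8.04). Equal radii place Z and G the same way about K: Z = K + 9.8·n = (30.2, 33.0), G = K − 9.8·n = (41.4, 17.0). Then |VG| = |G − V| = 44.8.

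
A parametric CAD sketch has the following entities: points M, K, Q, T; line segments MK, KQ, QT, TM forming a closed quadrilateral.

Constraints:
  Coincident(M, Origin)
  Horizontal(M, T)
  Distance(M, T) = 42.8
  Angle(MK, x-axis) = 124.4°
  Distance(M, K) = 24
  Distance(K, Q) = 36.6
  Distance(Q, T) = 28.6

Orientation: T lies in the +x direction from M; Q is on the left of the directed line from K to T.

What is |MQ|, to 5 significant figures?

30.944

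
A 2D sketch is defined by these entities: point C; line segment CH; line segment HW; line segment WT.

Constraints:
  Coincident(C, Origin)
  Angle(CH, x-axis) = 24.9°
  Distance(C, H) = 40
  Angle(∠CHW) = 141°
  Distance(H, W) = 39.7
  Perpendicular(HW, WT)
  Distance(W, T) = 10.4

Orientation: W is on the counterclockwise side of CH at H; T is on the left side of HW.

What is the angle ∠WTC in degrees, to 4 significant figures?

101.8°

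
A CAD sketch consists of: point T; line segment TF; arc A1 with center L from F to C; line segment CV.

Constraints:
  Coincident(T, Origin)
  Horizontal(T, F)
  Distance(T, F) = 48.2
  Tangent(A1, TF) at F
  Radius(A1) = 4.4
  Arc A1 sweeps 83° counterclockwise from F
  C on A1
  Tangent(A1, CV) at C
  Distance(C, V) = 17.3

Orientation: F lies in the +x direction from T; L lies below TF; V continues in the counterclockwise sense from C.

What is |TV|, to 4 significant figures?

46.73

On A1, F sits at bearing 90° from L; an 83° counterclockwise sweep puts C at bearing 173°, so C = L + 4.4·(cos 173°, sin 173°) = (43.83, -3.864). Since A1 is tangent to CV there, LC ⟂ CV, so CV runs along (−sin 173°, cos 173°); with |CV| = 17.3, V = (41.72, -21.03). Then |TV| = |V − T| = 46.73.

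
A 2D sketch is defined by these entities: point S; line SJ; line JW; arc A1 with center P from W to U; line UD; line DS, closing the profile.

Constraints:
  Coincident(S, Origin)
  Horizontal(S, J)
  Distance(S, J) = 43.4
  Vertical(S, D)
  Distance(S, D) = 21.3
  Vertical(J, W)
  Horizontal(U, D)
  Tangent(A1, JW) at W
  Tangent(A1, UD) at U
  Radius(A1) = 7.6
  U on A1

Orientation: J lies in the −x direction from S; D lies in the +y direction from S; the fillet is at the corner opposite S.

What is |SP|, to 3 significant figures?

38.3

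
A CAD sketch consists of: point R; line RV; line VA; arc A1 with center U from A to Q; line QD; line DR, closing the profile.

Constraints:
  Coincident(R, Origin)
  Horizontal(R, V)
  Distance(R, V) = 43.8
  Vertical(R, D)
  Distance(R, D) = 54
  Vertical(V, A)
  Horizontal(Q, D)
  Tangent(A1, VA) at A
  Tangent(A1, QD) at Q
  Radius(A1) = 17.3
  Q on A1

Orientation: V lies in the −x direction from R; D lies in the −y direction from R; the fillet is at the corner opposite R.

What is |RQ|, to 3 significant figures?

60.2

R is at the origin; RV is horizontal with |RV| = 43.8 and V on the −x side, so V = (-43.8, 0.00). R and D share the same x with |RD| = 54.0 and D on the −y side, so D = (0.00, -54.0). The virtual corner opposite R is at (-43.8, -54.0). Tangency of A1 to VA means the radius UA is perpendicular to VA and the tangent condition forces UQ to be normal to QD, with radius 17.3, so the center U sits 17.3 in from both sides at U = (-26.5, -36.7). That places the tangent points at A = (-43.8, -36.7) on VA and Q = (-26.5, -54.0) on QD. Then |RQ| = |Q − R| = 60.2.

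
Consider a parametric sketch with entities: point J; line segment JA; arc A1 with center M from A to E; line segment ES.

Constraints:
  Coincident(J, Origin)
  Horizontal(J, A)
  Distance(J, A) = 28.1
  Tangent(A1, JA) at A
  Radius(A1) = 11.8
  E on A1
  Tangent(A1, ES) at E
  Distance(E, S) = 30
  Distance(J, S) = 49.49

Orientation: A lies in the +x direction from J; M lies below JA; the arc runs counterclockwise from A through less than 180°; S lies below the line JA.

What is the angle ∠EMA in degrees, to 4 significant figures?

102.9°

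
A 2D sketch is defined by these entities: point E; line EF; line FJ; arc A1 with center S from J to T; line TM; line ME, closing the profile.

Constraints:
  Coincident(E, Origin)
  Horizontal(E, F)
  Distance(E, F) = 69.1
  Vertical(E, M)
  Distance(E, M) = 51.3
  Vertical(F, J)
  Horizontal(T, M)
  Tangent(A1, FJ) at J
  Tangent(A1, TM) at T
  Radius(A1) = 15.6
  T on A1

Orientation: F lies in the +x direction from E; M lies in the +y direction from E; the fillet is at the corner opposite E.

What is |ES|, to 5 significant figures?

64.317

EM is vertical with |EM| = 51.3 and M on the +y side, so M = (0.0000, 51.300). The virtual corner opposite E is at (69.100, 51.300). Since A1 is tangent to FJ there, SJ ⟂ FJ and since A1 is tangent to TM there, ST ⟂ TM, with radius 15.6, so the center S sits 15.6 in from both sides at S = (53.500, 35.700). Then |ES| = |S − E| = 64.317.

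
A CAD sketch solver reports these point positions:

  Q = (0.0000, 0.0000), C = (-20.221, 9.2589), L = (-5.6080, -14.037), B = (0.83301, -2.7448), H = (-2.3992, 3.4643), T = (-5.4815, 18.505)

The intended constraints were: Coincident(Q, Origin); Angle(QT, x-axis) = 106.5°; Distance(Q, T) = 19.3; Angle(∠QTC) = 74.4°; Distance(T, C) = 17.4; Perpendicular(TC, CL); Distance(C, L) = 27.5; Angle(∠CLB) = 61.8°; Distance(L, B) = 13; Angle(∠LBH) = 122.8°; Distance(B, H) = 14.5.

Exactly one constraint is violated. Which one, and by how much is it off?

Distance(B, H) = 14.5 — off by 7.50.

Q = (0.00, 0.00) ✓; QT at 106.5° ✓; |QT| = 19.30 ✓; ∠QTC = 74.40° ✓; |TC| = 17.40 ✓; ∠(TC, CL) = 90.00° ✓; |CL| = 27.50 ✓; ∠CLB = 61.80° ✓; |LB| = 13.00 ✓; ∠LBH = 122.8° ✓; |BH| = 7.000 ✗.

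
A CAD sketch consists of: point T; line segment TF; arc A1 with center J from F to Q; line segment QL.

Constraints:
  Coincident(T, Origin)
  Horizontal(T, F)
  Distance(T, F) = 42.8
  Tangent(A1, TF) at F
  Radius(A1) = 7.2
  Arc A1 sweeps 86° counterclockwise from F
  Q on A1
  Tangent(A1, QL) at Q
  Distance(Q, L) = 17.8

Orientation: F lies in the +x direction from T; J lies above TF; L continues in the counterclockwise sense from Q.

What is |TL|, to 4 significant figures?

56.76

On A1, F sits at bearing -90° from J; an 86° counterclockwise sweep puts Q at bearing -4°, so Q = J + 7.2·(cos -4°, sin -4°) = (49.98, 6.698). Since A1 is tangent to QL there, JQ ⟂ QL, so QL runs along (−sin -4°, cos -4°); with |QL| = 17.8, L = (51.22, 24.45). Then |TL| = |L − T| = 56.76.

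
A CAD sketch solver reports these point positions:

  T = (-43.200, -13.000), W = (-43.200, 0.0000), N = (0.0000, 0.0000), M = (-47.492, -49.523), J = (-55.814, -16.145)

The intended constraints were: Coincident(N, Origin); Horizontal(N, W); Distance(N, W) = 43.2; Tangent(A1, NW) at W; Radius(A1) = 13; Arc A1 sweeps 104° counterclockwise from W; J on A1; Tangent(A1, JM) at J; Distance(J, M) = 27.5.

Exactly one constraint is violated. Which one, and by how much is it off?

Distance(J, M) = 27.5 — off by 6.90.

N = (0.00, 0.00) ✓; N.y = 0.00, W.y = 0.00 ✓; |NW| = 43.20 ✓; ∠(TW, WN) = 90.00° ✓; |TW| = 13.00 ✓; bearing(T→J) − bearing(T→W) = 104.0° ✓; |TJ| = 13.00 ✓; ∠(TJ, JM) = 90.00° ✓; |JM| = 34.40 ✗.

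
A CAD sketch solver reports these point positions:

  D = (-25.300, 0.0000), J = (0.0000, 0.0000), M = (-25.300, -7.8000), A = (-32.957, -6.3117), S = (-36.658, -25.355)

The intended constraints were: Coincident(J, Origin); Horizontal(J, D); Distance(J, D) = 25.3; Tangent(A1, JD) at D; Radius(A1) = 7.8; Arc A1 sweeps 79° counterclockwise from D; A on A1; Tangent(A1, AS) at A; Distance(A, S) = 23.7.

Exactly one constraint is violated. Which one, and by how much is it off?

Distance(A, S) = 23.7 — off by 4.30.

J = (0.00, 0.00) ✓; J.y = 0.00, D.y = 0.00 ✓; |JD| = 25.30 ✓; ∠(MD, DJ) = 90.00° ✓; |MD| = 7.800 ✓; bearing(M→A) − bearing(M→D) = 79.00° ✓; |MA| = 7.800 ✓; ∠(MA, AS) = 90.00° ✓; |AS| = 19.40 ✗.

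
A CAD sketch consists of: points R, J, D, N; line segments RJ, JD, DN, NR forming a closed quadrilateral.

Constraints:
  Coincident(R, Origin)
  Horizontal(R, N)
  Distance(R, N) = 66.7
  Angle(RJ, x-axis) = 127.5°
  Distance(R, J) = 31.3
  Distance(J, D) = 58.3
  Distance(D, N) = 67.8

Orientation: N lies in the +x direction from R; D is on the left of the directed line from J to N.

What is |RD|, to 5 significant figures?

64.102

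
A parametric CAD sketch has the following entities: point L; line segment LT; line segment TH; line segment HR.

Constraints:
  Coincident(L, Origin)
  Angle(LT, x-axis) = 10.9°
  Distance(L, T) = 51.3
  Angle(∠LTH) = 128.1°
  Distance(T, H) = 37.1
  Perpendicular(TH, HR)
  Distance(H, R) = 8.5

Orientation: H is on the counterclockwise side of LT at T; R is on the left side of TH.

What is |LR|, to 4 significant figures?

75.78

L is at the origin; LT runs at 10.9° with length 51.3, so T = 51.3·(cos 10.9°, sin 10.9°) = (50.37, 9.701). ∠LTH = 128.1°, so TH runs at 10.9° + (180° − 128.1°) = 62.80° from the x-axis; with |TH| = 37.1, H = T + 37.1·(cos 62.80°, sin 62.80°) = (67.33, 42.70). The perpendicularity gives HR at right angles to TH; with |HR| = 8.5 on the left of TH, R = H + 8.5·(-0.8894, 0.4571) = (59.77, 46.58). Then |LR| = |R − L| = 75.78.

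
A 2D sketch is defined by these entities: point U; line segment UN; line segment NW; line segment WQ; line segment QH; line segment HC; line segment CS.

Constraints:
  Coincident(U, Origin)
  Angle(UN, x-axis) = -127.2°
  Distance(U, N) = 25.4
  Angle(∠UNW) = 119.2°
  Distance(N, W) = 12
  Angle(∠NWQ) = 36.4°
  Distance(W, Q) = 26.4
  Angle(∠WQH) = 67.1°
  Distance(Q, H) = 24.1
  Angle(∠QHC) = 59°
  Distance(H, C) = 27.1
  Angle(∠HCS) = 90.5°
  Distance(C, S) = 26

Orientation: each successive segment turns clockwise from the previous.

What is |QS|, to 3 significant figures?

15.8

U is at the origin; UN runs at -127.2° with length 25.4, so N = (-15.4, -20.2). ∠UNW = 119.2° gives NW at 172° from the x-axis; with |NW| = 12.0, W = (-27.2, -18.6). ∠NWQ = 36.4° gives WQ at 28.4° from the x-axis; with |WQ| = 26.4, Q = (-4.02, -6.01). ∠WQH = 67.1° gives QH at -84.5° from the x-axis; with |QH| = 24.1, H = (-1.71, -30.0). ∠QHC = 59.0° gives HC at 154° from the x-axis; with |HC| = 27.1, C = (-26.2, -18.3). ∠HCS = 90.5° gives CS at 65.0° from the x-axis; with |CS| = 26.0, S = (-15.2, 5.24). Then |QS| = |S − Q| = 15.8.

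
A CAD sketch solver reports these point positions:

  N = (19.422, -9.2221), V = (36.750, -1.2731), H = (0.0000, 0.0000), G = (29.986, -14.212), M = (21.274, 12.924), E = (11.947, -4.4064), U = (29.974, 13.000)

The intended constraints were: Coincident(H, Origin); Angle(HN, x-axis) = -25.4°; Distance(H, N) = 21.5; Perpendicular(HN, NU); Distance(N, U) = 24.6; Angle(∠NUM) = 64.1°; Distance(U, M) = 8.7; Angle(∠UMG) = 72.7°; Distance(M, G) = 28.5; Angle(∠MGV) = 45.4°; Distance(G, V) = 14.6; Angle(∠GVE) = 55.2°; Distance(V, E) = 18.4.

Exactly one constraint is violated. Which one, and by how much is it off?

Distance(V, E) = 18.4 — off by 6.60.

H = (0.00, 0.00) ✓; HN at -25.40° ✓; |HN| = 21.50 ✓; ∠(HN, NU) = 90.00° ✓; |NU| = 24.60 ✓; ∠NUM = 64.10° ✓; |UM| = 8.700 ✓; ∠UMG = 72.70° ✓; |MG| = 28.50 ✓; ∠MGV = 45.40° ✓; |GV| = 14.60 ✓; ∠GVE = 55.20° ✓; |VE| = 25.00 ✗.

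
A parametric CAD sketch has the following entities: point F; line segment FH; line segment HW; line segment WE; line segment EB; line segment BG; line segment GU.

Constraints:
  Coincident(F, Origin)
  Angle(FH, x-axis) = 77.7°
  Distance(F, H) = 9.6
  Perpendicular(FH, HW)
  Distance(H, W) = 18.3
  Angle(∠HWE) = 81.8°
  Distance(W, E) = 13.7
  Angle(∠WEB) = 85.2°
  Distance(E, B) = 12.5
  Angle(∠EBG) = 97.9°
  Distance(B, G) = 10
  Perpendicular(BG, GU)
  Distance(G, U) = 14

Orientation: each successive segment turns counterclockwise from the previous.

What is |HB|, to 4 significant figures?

11.53

F is at the origin; FH runs at 77.7° with length 9.6, so H = (2.045, 9.380). The perpendicularity gives HW at right angles to FH, so HW runs at 167.7°; with |HW| = 18.3, W = (-15.83, 13.28). ∠HWE = 81.8° gives WE at -94.10° from the x-axis; with |WE| = 13.7, E = (-16.81, -0.3868). ∠WEB = 85.2° gives EB at 0.7000° from the x-axis; with |EB| = 12.5, B = (-4.315, -0.2341). Then |HB| = |B − H| = 11.53.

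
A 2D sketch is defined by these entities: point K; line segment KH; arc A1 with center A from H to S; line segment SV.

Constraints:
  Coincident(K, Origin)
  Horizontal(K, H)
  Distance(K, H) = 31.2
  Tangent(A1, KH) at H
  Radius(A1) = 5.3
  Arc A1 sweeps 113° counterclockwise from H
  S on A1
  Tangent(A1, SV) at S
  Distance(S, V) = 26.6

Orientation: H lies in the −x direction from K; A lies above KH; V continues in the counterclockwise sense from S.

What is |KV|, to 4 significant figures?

48.61

K is at the origin; K and H share the same y with |KH| = 31.2 and H on the −x side, so H = (-31.20, 0.000). A1 meets KH tangentially, so AH is at right angles to KH, so A = H + (0, 5.3) = (-31.20, 5.300). On A1, H sits at bearing -90° from A; a 113° counterclockwise sweep puts S at bearing 23°, so S = A + 5.3·(cos 23°, sin 23°) = (-26.32, 7.371). Since A1 is tangent to SV there, AS ⟂ SV, so SV runs along (−sin 23°, cos 23°); with |SV| = 26.6, V = (-36.71, 31.86). Then |KV| = |V − K| = 48.61.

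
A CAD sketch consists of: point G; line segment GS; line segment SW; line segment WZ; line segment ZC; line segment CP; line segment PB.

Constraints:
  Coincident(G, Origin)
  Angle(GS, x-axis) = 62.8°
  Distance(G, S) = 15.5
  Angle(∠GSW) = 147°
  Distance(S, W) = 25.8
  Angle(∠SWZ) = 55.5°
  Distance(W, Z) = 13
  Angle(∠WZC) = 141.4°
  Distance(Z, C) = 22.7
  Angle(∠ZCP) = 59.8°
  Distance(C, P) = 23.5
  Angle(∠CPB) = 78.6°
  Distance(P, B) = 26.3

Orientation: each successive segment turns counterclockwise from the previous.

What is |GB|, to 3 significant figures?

39.1

G is at the origin; GS runs at 62.8° with length 15.5, so S = (7.09, 13.8). ∠GSW = 147.0° gives SW at 95.8° from the x-axis; with |SW| = 25.8, W = (4.48, 39.5). ∠SWZ = 55.5° gives WZ at -140° from the x-axis; with |WZ| = 13.0, Z = (-5.44, 31.0). ∠WZC = 141.4° gives ZC at -101° from the x-axis; with |ZC| = 22.7, C = (-9.81, 8.77). ∠ZCP = 59.8° gives CP at 19.1° from the x-axis; with |CP| = 23.5, P = (12.4, 16.5). ∠CPB = 78.6° gives PB at 120° from the x-axis; with |PB| = 26.3, B = (-0.949, 39.1). Then |GB| = |B − G| = 39.1.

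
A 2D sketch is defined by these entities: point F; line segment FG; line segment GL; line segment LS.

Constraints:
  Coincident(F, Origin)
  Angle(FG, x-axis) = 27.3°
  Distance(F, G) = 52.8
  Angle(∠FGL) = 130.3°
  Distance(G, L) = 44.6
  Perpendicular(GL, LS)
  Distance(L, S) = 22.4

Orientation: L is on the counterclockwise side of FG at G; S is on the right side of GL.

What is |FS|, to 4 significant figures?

100.6

F is at the origin; FG runs at 27.3° with length 52.8, so G = 52.8·(cos 27.3°, sin 27.3°) = (46.92, 24.22). ∠FGL = 130.3°, so GL runs at 27.3° + (180° − 130.3°) = 77.00° from the x-axis; with |GL| = 44.6, L = G + 44.6·(cos 77.00°, sin 77.00°) = (56.95, 67.67). GL is perpendicular to LS; with |LS| = 22.4 on the right of GL, S = L + 22.4·(0.9744, -0.2250) = (78.78, 62.63). Then |FS| = |S − F| = 100.6.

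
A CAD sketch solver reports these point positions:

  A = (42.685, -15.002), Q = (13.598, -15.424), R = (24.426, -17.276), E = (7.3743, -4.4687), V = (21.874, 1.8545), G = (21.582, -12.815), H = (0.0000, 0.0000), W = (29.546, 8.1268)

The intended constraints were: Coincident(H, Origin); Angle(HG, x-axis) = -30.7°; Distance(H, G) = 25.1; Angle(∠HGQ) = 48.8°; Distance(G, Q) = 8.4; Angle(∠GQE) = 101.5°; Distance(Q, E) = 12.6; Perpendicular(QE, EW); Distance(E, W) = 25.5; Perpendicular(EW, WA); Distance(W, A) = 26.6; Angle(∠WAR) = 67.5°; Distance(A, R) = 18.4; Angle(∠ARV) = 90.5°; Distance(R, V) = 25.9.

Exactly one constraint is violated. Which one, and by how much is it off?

Distance(R, V) = 25.9 — off by 6.60.

H = (0.00, 0.00) ✓; HG at -30.70° ✓; |HG| = 25.10 ✓; ∠HGQ = 48.80° ✓; |GQ| = 8.399 ✓; ∠GQE = 101.5° ✓; |QE| = 12.60 ✓; ∠(QE, EW) = 90.00° ✓; |EW| = 25.50 ✓; ∠(EW, WA) = 90.00° ✓; |WA| = 26.60 ✓; ∠WAR = 67.50° ✓; |AR| = 18.40 ✓; ∠ARV = 90.50° ✓; |RV| = 19.30 ✗.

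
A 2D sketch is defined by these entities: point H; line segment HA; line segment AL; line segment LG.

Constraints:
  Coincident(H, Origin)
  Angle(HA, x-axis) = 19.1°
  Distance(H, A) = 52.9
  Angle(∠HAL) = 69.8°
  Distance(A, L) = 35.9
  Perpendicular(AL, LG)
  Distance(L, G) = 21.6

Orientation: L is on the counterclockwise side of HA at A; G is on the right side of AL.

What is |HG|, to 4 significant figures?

73.40

H is at the origin; HA runs at 19.1° with length 52.9, so A = 52.9·(cos 19.1°, sin 19.1°) = (49.99, 17.31). ∠HAL = 69.8°, so AL runs at 19.1° + (180° − 69.8°) = 129.3° from the x-axis; with |AL| = 35.9, L = A + 35.9·(cos 129.3°, sin 129.3°) = (27.25, 45.09). The perpendicularity gives LG at right angles to AL; with |LG| = 21.6 on the right of AL, G = L + 21.6·(0.7738, 0.6334) = (43.96, 58.77). Then |HG| = |G − H| = 73.40.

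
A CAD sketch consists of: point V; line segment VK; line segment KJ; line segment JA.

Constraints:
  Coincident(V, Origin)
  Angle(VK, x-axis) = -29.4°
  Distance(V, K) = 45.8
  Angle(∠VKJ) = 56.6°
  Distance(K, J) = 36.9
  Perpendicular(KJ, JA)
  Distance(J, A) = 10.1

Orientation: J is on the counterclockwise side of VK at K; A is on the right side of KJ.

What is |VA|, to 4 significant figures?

49.73

V is at the origin; VK runs at -29.4° with length 45.8, so K = 45.8·(cos -29.4°, sin -29.4°) = (39.90, -22.48). ∠VKJ = 56.6°, so KJ runs at -29.4° + (180° − 56.6°) = 94.00° from the x-axis; with |KJ| = 36.9, J = K + 36.9·(cos 94.00°, sin 94.00°) = (37.33, 14.33). The perpendicularity gives JA at right angles to KJ; with |JA| = 10.1 on the right of KJ, A = J + 10.1·(0.9976, 0.06976) = (47.40, 15.03). Then |VA| = |A − V| = 49.73.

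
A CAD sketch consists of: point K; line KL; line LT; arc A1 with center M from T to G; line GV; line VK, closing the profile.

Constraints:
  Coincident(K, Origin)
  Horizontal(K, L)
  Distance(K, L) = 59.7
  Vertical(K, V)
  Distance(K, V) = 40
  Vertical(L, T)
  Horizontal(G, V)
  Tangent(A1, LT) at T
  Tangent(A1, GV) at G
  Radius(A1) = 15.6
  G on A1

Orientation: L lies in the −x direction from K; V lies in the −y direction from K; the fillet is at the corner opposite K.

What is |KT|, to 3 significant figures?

64.5

K is at the origin; K and L share the same y with |KL| = 59.7 and L on the −x side, so L = (-59.7, 0.00). KV is vertical with |KV| = 40.0 and V on the −y side, so V = (0.00, -40.0). The virtual corner opposite K is at (-59.7, -40.0). The tangent condition forces MT to be normal to LT and tangency of A1 to GV means the radius MG is perpendicular to GV, with radius 15.6, so the center M sits 15.6 in from both sides at M = (-44.1, -24.4). That places the tangent points at T = (-59.7, -24.4) on LT and G = (-44.1, -40.0) on GV. Then |KT| = |T − K| = 64.5.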